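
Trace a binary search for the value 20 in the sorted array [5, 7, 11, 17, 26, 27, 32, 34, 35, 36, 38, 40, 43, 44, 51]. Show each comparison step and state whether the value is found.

Binary search for 20 in [5, 7, 11, 17, 26, 27, 32, 34, 35, 36, 38, 40, 43, 44, 51]:

lo=0, hi=14, mid=7, arr[mid]=34 -> 34 > 20, search left half
lo=0, hi=6, mid=3, arr[mid]=17 -> 17 < 20, search right half
lo=4, hi=6, mid=5, arr[mid]=27 -> 27 > 20, search left half
lo=4, hi=4, mid=4, arr[mid]=26 -> 26 > 20, search left half
lo=4 > hi=3, target 20 not found

Binary search determines that 20 is not in the array after 4 comparisons. The search space was exhausted without finding the target.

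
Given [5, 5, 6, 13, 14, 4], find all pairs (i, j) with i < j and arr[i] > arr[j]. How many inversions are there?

Finding inversions in [5, 5, 6, 13, 14, 4]:

(0, 5): arr[0]=5 > arr[5]=4
(1, 5): arr[1]=5 > arr[5]=4
(2, 5): arr[2]=6 > arr[5]=4
(3, 5): arr[3]=13 > arr[5]=4
(4, 5): arr[4]=14 > arr[5]=4

Total inversions: 5

The array has 5 inversion(s): (0,5), (1,5), (2,5), (3,5), (4,5). Each pair (i,j) satisfies i < j and arr[i] > arr[j].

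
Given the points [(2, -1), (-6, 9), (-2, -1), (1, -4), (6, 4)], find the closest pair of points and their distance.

Computing all pairwise distances among 5 points:

d((2, -1), (-6, 9)) = 12.8062
d((2, -1), (-2, -1)) = 4.0
d((2, -1), (1, -4)) = 3.1623 <-- minimum
d((2, -1), (6, 4)) = 6.4031
d((-6, 9), (-2, -1)) = 10.7703
d((-6, 9), (1, -4)) = 14.7648
d((-6, 9), (6, 4)) = 13.0
d((-2, -1), (1, -4)) = 4.2426
d((-2, -1), (6, 4)) = 9.434
d((1, -4), (6, 4)) = 9.434

Closest pair: (2, -1) and (1, -4) with distance 3.1623

The closest pair is (2, -1) and (1, -4) with Euclidean distance 3.1623. For 5 points, brute-force pairwise comparison is shown above. For large n, the divide-and-conquer algorithm (sort by x, recurse on halves, check the dividing strip) achieves O(n log n).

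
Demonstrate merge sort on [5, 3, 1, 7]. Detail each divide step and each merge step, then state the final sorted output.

Merge sort trace:

Split: [5, 3, 1, 7] -> [5, 3] and [1, 7]
  Split: [5, 3] -> [5] and [3]
  Merge: [5] + [3] -> [3, 5]
  Split: [1, 7] -> [1] and [7]
  Merge: [1] + [7] -> [1, 7]
Merge: [3, 5] + [1, 7] -> [1, 3, 5, 7]

Final sorted array: [1, 3, 5, 7]

The merge sort proceeds by recursively splitting the array and merging sorted halves.
After all merges, the sorted array is [1, 3, 5, 7].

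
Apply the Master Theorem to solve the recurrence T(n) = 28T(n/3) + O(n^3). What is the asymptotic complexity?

Master Theorem for T(n) = 28T(n/3) + O(n^3):

a = 28, b = 3, c = 3
log_b(a) = log_3(28) = 3.0331

Case 1: c = 3 < log_3(28) = 3.0331
T(n) = O(n^(log_3 28))

For T(n) = 28T(n/3) + O(n^3): log_3(28) = 3.0331. This is Case 1 of the Master Theorem (c < log_b(a), work dominated by leaves), giving O(n^(log_3 28)).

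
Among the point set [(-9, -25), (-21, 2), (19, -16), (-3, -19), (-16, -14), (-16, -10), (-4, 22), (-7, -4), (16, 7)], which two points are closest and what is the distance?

Computing all pairwise distances among 9 points:

d((-9, -25), (-21, 2)) = 29.5466
d((-9, -25), (19, -16)) = 29.4109
d((-9, -25), (-3, -19)) = 8.4853
d((-9, -25), (-16, -14)) = 13.0384
d((-9, -25), (-16, -10)) = 16.5529
d((-9, -25), (-4, 22)) = 47.2652
d((-9, -25), (-7, -4)) = 21.095
d((-9, -25), (16, 7)) = 40.6079
d((-21, 2), (19, -16)) = 43.8634
d((-21, 2), (-3, -19)) = 27.6586
d((-21, 2), (-16, -14)) = 16.7631
d((-21, 2), (-16, -10)) = 13.0
d((-21, 2), (-4, 22)) = 26.2488
d((-21, 2), (-7, -4)) = 15.2315
d((-21, 2), (16, 7)) = 37.3363
d((19, -16), (-3, -19)) = 22.2036
d((19, -16), (-16, -14)) = 35.0571
d((19, -16), (-16, -10)) = 35.5106
d((19, -16), (-4, 22)) = 44.4185
d((19, -16), (-7, -4)) = 28.6356
d((19, -16), (16, 7)) = 23.1948
d((-3, -19), (-16, -14)) = 13.9284
d((-3, -19), (-16, -10)) = 15.8114
d((-3, -19), (-4, 22)) = 41.0122
d((-3, -19), (-7, -4)) = 15.5242
d((-3, -19), (16, 7)) = 32.2025
d((-16, -14), (-16, -10)) = 4.0 <-- minimum
d((-16, -14), (-4, 22)) = 37.9473
d((-16, -14), (-7, -4)) = 13.4536
d((-16, -14), (16, 7)) = 38.2753
d((-16, -10), (-4, 22)) = 34.176
d((-16, -10), (-7, -4)) = 10.8167
d((-16, -10), (16, 7)) = 36.2353
d((-4, 22), (-7, -4)) = 26.1725
d((-4, 22), (16, 7)) = 25.0
d((-7, -4), (16, 7)) = 25.4951

Closest pair: (-16, -14) and (-16, -10) with distance 4.0

The closest pair is (-16, -14) and (-16, -10) with Euclidean distance 4.0. For 9 points, brute-force pairwise comparison is shown above. For large n, the divide-and-conquer algorithm (sort by x, recurse on halves, check the dividing strip) achieves O(n log n).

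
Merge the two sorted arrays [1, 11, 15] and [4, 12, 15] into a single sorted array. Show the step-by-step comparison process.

Merging process:

Compare 1 vs 4: take 1 from left. Merged: [1]
Compare 11 vs 4: take 4 from right. Merged: [1, 4]
Compare 11 vs 12: take 11 from left. Merged: [1, 4, 11]
Compare 15 vs 12: take 12 from right. Merged: [1, 4, 11, 12]
Compare 15 vs 15: take 15 from left. Merged: [1, 4, 11, 12, 15]
Append remaining from right: [15]. Merged: [1, 4, 11, 12, 15, 15]

Final merged array: [1, 4, 11, 12, 15, 15]
Total comparisons: 5

The merged array is [1, 4, 11, 12, 15, 15], requiring 5 comparisons. The merge step runs in O(n) time where n is the total number of elements.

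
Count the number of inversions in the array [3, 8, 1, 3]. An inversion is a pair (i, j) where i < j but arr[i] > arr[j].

Finding inversions in [3, 8, 1, 3]:

(0, 2): arr[0]=3 > arr[2]=1
(1, 2): arr[1]=8 > arr[2]=1
(1, 3): arr[1]=8 > arr[3]=3

Total inversions: 3

The array has 3 inversion(s): (0,2), (1,2), (1,3). Each pair (i,j) satisfies i < j and arr[i] > arr[j].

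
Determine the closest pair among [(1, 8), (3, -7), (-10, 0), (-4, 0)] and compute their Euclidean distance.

Computing all pairwise distances among 4 points:

d((1, 8), (3, -7)) = 15.1327
d((1, 8), (-10, 0)) = 13.6015
d((1, 8), (-4, 0)) = 9.434
d((3, -7), (-10, 0)) = 14.7648
d((3, -7), (-4, 0)) = 9.8995
d((-10, 0), (-4, 0)) = 6.0 <-- minimum

Closest pair: (-10, 0) and (-4, 0) with distance 6.0

The closest pair is (-10, 0) and (-4, 0) with Euclidean distance 6.0. For 4 points, brute-force pairwise comparison is shown above. For large n, the divide-and-conquer algorithm (sort by x, recurse on halves, check the dividing strip) achieves O(n log n).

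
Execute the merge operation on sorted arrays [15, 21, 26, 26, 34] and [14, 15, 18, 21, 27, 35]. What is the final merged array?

Merging process:

Compare 15 vs 14: take 14 from right. Merged: [14]
Compare 15 vs 15: take 15 from left. Merged: [14, 15]
Compare 21 vs 15: take 15 from right. Merged: [14, 15, 15]
Compare 21 vs 18: take 18 from right. Merged: [14, 15, 15, 18]
Compare 21 vs 21: take 21 from left. Merged: [14, 15, 15, 18, 21]
Compare 26 vs 21: take 21 from right. Merged: [14, 15, 15, 18, 21, 21]
Compare 26 vs 27: take 26 from left. Merged: [14, 15, 15, 18, 21, 21, 26]
Compare 26 vs 27: take 26 from left. Merged: [14, 15, 15, 18, 21, 21, 26, 26]
Compare 34 vs 27: take 27 from right. Merged: [14, 15, 15, 18, 21, 21, 26, 26, 27]
Compare 34 vs 35: take 34 from left. Merged: [14, 15, 15, 18, 21, 21, 26, 26, 27, 34]
Append remaining from right: [35]. Merged: [14, 15, 15, 18, 21, 21, 26, 26, 27, 34, 35]

Final merged array: [14, 15, 15, 18, 21, 21, 26, 26, 27, 34, 35]
Total comparisons: 10

The merged array is [14, 15, 15, 18, 21, 21, 26, 26, 27, 34, 35], requiring 10 comparisons. The merge step runs in O(n) time where n is the total number of elements.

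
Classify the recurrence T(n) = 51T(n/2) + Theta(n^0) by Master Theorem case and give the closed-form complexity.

Master Theorem for T(n) = 51T(n/2) + O(n^0):

a = 51, b = 2, c = 0
log_b(a) = log_2(51) = 5.6724

Case 1: c = 0 < log_2(51) = 5.6724
T(n) = O(n^(log_2 51))

For T(n) = 51T(n/2) + O(n^0): log_2(51) = 5.6724. This is Case 1 of the Master Theorem (c < log_b(a), work dominated by leaves), giving O(n^(log_2 51)).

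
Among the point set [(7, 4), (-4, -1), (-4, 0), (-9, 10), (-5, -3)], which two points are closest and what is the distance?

Computing all pairwise distances among 5 points:

d((7, 4), (-4, -1)) = 12.083
d((7, 4), (-4, 0)) = 11.7047
d((7, 4), (-9, 10)) = 17.088
d((7, 4), (-5, -3)) = 13.8924
d((-4, -1), (-4, 0)) = 1.0 <-- minimum
d((-4, -1), (-9, 10)) = 12.083
d((-4, -1), (-5, -3)) = 2.2361
d((-4, 0), (-9, 10)) = 11.1803
d((-4, 0), (-5, -3)) = 3.1623
d((-9, 10), (-5, -3)) = 13.6015

Closest pair: (-4, -1) and (-4, 0) with distance 1.0

The closest pair is (-4, -1) and (-4, 0) with Euclidean distance 1.0. For 5 points, brute-force pairwise comparison is shown above. For large n, the divide-and-conquer algorithm (sort by x, recurse on halves, check the dividing strip) achieves O(n log n).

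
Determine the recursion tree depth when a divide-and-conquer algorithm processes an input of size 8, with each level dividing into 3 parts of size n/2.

For divide and conquer with division factor 2:

Problem sizes at each level:
Level 0: 8
Level 1: 4
Level 2: 2
Level 3: 1

The root is level 0 and the size-1 base case is level 3 (the tree spans levels 0 through 3, i.e. 4 levels counting the root), so the depth is the number of divisions: log_2(8) = 3

The recursion tree depth is log_2(8) = 3. At each level, the problem size is divided by 2, so it takes 3 divisions to reduce to a base case of size 1. The algorithm makes 3 recursive calls at each level.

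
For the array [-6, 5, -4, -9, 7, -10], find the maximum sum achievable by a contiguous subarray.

Using Kadane's algorithm on [-6, 5, -4, -9, 7, -10]:

Scanning through the array:
Position 1 (value 5): max_ending_here = 5, max_so_far = 5
Position 2 (value -4): max_ending_here = 1, max_so_far = 5
Position 3 (value -9): max_ending_here = -8, max_so_far = 5
Position 4 (value 7): max_ending_here = 7, max_so_far = 7
Position 5 (value -10): max_ending_here = -3, max_so_far = 7

Maximum subarray: [7]
Maximum sum: 7

The maximum subarray is [7] with sum 7. This subarray runs from index 4 to index 4.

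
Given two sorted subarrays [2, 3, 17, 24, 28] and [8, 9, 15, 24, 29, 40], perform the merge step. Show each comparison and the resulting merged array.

Merging process:

Compare 2 vs 8: take 2 from left. Merged: [2]
Compare 3 vs 8: take 3 from left. Merged: [2, 3]
Compare 17 vs 8: take 8 from right. Merged: [2, 3, 8]
Compare 17 vs 9: take 9 from right. Merged: [2, 3, 8, 9]
Compare 17 vs 15: take 15 from right. Merged: [2, 3, 8, 9, 15]
Compare 17 vs 24: take 17 from left. Merged: [2, 3, 8, 9, 15, 17]
Compare 24 vs 24: take 24 from left. Merged: [2, 3, 8, 9, 15, 17, 24]
Compare 28 vs 24: take 24 from right. Merged: [2, 3, 8, 9, 15, 17, 24, 24]
Compare 28 vs 29: take 28 from left. Merged: [2, 3, 8, 9, 15, 17, 24, 24, 28]
Append remaining from right: [29, 40]. Merged: [2, 3, 8, 9, 15, 17, 24, 24, 28, 29, 40]

Final merged array: [2, 3, 8, 9, 15, 17, 24, 24, 28, 29, 40]
Total comparisons: 9

The merged array is [2, 3, 8, 9, 15, 17, 24, 24, 28, 29, 40], requiring 9 comparisons. The merge step runs in O(n) time where n is the total number of elements.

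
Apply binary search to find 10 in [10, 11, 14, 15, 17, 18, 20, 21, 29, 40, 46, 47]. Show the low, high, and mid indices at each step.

Binary search for 10 in [10, 11, 14, 15, 17, 18, 20, 21, 29, 40, 46, 47]:

lo=0, hi=11, mid=5, arr[mid]=18 -> 18 > 10, search left half
lo=0, hi=4, mid=2, arr[mid]=14 -> 14 > 10, search left half
lo=0, hi=1, mid=0, arr[mid]=10 -> Found target at index 0!

Binary search finds 10 at index 0 after 3 comparisons. The search repeatedly halves the search space by comparing with the middle element.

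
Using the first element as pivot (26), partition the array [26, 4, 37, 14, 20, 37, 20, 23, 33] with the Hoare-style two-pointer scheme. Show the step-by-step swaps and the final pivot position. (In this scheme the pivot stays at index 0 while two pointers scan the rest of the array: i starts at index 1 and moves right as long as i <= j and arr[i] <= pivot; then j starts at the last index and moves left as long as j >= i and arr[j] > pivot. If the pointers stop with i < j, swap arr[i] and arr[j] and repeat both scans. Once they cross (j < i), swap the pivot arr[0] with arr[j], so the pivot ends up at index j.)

Hoare-style two-pointer partition with pivot = 26:

Initial array: [26, 4, 37, 14, 20, 37, 20, 23, 33]

Pointers start at i = 1, j = 8.
i stops at index 2 (arr[2]=37 > 26), j stops at index 7 (arr[7]=23 <= 26): swap arr[2] and arr[7], array becomes [26, 4, 23, 14, 20, 37, 20, 37, 33]
i stops at index 5 (arr[5]=37 > 26), j stops at index 6 (arr[6]=20 <= 26): swap arr[5] and arr[6], array becomes [26, 4, 23, 14, 20, 20, 37, 37, 33]
i ends at 6, j ends at 5: the pointers have crossed (j < i), so scanning stops.

Swap pivot arr[0] with arr[5] to place pivot at position 5: [20, 4, 23, 14, 20, 26, 37, 37, 33]
Pivot position: 5

After partitioning with pivot 26, the array becomes [20, 4, 23, 14, 20, 26, 37, 37, 33]. The pivot is placed at index 5. All elements to the left of the pivot are <= 26, and all elements to the right are > 26.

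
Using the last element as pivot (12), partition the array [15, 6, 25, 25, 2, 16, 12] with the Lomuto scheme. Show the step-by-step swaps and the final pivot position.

Lomuto partition with pivot = 12:

Initial array: [15, 6, 25, 25, 2, 16, 12]

arr[0]=15 > 12: no swap
arr[1]=6 <= 12: swap with position 0, array becomes [6, 15, 25, 25, 2, 16, 12]
arr[2]=25 > 12: no swap
arr[3]=25 > 12: no swap
arr[4]=2 <= 12: swap with position 1, array becomes [6, 2, 25, 25, 15, 16, 12]
arr[5]=16 > 12: no swap

Place pivot at position 2: [6, 2, 12, 25, 15, 16, 25]
Pivot position: 2

After partitioning with pivot 12, the array becomes [6, 2, 12, 25, 15, 16, 25]. The pivot is placed at index 2. All elements to the left of the pivot are <= 12, and all elements to the right are > 12.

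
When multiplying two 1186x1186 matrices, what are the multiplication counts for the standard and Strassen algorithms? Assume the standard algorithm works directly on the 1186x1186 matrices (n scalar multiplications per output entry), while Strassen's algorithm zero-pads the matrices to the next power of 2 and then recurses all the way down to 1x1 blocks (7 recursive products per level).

Matrix multiplication for 1186x1186 matrices:

Strassen's algorithm requires power-of-2 dimensions. Pad 1186x1186 to 2048x2048 (next power of 2).

Standard algorithm: 1186^3 = 1668222856 multiplications
Strassen's algorithm: 7^(log2(2048)) = 7^11 = 1977326743 multiplications
Difference: 1668222856 - 1977326743 = -309103887 (Strassen uses MORE here due to padding overhead — for small or just-over-power-of-2 n, padding can outweigh the per-level savings)

Standard: 1668222856 multiplications (1186^3). Strassen: 1977326743 multiplications (7^11, after padding to 2048x2048). Strassen reduces 8 recursive multiplications to 7 at each level.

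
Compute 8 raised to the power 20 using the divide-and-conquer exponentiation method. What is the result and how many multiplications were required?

Computing 8^20 by squaring (build up from 8^1; each line after the first costs one multiplication):

8^1 = 8
8^2 = (8^1)^2 = 8^2 = 64
8^4 = (8^2)^2 = 64^2 = 4096
8^5 = 8 * 8^4 = 8 * 4096 = 32768
8^10 = (8^5)^2 = 32768^2 = 1073741824
8^20 = (8^10)^2 = 1073741824^2 = 1152921504606846976

Result: 1152921504606846976
Multiplications needed: 5 (5 lines after 8^1)

8^20 = 1152921504606846976. Using exponentiation by squaring, this requires 5 multiplications. The key idea: if the exponent is even, square the half-power; if odd, multiply by the base once.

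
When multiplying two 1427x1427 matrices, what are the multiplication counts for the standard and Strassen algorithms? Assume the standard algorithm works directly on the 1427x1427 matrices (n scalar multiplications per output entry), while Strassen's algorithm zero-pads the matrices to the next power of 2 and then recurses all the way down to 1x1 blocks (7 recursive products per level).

Matrix multiplication for 1427x1427 matrices:

Strassen's algorithm requires power-of-2 dimensions. Pad 1427x1427 to 2048x2048 (next power of 2).

Standard algorithm: 1427^3 = 2905841483 multiplications
Strassen's algorithm: 7^(log2(2048)) = 7^11 = 1977326743 multiplications
Savings: 2905841483 - 1977326743 = 928514740 multiplications

Standard: 2905841483 multiplications (1427^3). Strassen: 1977326743 multiplications (7^11, after padding to 2048x2048). Strassen reduces 8 recursive multiplications to 7 at each level.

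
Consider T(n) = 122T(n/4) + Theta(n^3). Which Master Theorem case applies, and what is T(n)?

Master Theorem for T(n) = 122T(n/4) + O(n^3):

a = 122, b = 4, c = 3
log_b(a) = log_4(122) = 3.4654

Case 1: c = 3 < log_4(122) = 3.4654
T(n) = O(n^(log_4 122))

For T(n) = 122T(n/4) + O(n^3): log_4(122) = 3.4654. This is Case 1 of the Master Theorem (c < log_b(a), work dominated by leaves), giving O(n^(log_4 122)).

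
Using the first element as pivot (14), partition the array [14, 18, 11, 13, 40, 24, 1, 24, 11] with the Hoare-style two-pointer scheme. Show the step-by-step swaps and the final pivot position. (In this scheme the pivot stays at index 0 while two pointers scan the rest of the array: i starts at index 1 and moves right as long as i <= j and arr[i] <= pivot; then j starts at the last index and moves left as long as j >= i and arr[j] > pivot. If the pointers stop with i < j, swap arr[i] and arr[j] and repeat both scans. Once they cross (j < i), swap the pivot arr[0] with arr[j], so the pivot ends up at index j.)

Hoare-style two-pointer partition with pivot = 14:

Initial array: [14, 18, 11, 13, 40, 24, 1, 24, 11]

Pointers start at i = 1, j = 8.
i stops at index 1 (arr[1]=18 > 14), j stops at index 8 (arr[8]=11 <= 14): swap arr[1] and arr[8], array becomes [14, 11, 11, 13, 40, 24, 1, 24, 18]
i stops at index 4 (arr[4]=40 > 14), j stops at index 6 (arr[6]=1 <= 14): swap arr[4] and arr[6], array becomes [14, 11, 11, 13, 1, 24, 40, 24, 18]
i ends at 5, j ends at 4: the pointers have crossed (j < i), so scanning stops.

Swap pivot arr[0] with arr[4] to place pivot at position 4: [1, 11, 11, 13, 14, 24, 40, 24, 18]
Pivot position: 4

After partitioning with pivot 14, the array becomes [1, 11, 11, 13, 14, 24, 40, 24, 18]. The pivot is placed at index 4. All elements to the left of the pivot are <= 14, and all elements to the right are > 14.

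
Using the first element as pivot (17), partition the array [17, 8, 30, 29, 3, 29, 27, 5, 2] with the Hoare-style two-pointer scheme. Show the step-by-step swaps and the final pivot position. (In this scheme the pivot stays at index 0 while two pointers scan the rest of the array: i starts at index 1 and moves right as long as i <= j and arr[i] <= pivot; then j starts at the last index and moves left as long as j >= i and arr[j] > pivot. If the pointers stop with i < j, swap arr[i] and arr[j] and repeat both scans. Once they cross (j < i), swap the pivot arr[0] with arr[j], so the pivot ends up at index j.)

Hoare-style two-pointer partition with pivot = 17:

Initial array: [17, 8, 30, 29, 3, 29, 27, 5, 2]

Pointers start at i = 1, j = 8.
i stops at index 2 (arr[2]=30 > 17), j stops at index 8 (arr[8]=2 <= 17): swap arr[2] and arr[8], array becomes [17, 8, 2, 29, 3, 29, 27, 5, 30]
i stops at index 3 (arr[3]=29 > 17), j stops at index 7 (arr[7]=5 <= 17): swap arr[3] and arr[7], array becomes [17, 8, 2, 5, 3, 29, 27, 29, 30]
i ends at 5, j ends at 4: the pointers have crossed (j < i), so scanning stops.

Swap pivot arr[0] with arr[4] to place pivot at position 4: [3, 8, 2, 5, 17, 29, 27, 29, 30]
Pivot position: 4

After partitioning with pivot 17, the array becomes [3, 8, 2, 5, 17, 29, 27, 29, 30]. The pivot is placed at index 4. All elements to the left of the pivot are <= 17, and all elements to the right are > 17.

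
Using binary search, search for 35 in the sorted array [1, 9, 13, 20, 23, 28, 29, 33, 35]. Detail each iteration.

Binary search for 35 in [1, 9, 13, 20, 23, 28, 29, 33, 35]:

lo=0, hi=8, mid=4, arr[mid]=23 -> 23 < 35, search right half
lo=5, hi=8, mid=6, arr[mid]=29 -> 29 < 35, search right half
lo=7, hi=8, mid=7, arr[mid]=33 -> 33 < 35, search right half
lo=8, hi=8, mid=8, arr[mid]=35 -> Found target at index 8!

Binary search finds 35 at index 8 after 4 comparisons. The search repeatedly halves the search space by comparing with the middle element.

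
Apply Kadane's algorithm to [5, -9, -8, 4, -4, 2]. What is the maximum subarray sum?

Using Kadane's algorithm on [5, -9, -8, 4, -4, 2]:

Scanning through the array:
Position 1 (value -9): max_ending_here = -4, max_so_far = 5
Position 2 (value -8): max_ending_here = -8, max_so_far = 5
Position 3 (value 4): max_ending_here = 4, max_so_far = 5
Position 4 (value -4): max_ending_here = 0, max_so_far = 5
Position 5 (value 2): max_ending_here = 2, max_so_far = 5

Maximum subarray: [5]
Maximum sum: 5

The maximum subarray is [5] with sum 5. This subarray runs from index 0 to index 0.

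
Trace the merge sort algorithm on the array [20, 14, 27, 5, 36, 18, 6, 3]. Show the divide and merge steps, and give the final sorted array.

Merge sort trace:

Split: [20, 14, 27, 5, 36, 18, 6, 3] -> [20, 14, 27, 5] and [36, 18, 6, 3]
  Split: [20, 14, 27, 5] -> [20, 14] and [27, 5]
    Split: [20, 14] -> [20] and [14]
    Merge: [20] + [14] -> [14, 20]
    Split: [27, 5] -> [27] and [5]
    Merge: [27] + [5] -> [5, 27]
  Merge: [14, 20] + [5, 27] -> [5, 14, 20, 27]
  Split: [36, 18, 6, 3] -> [36, 18] and [6, 3]
    Split: [36, 18] -> [36] and [18]
    Merge: [36] + [18] -> [18, 36]
    Split: [6, 3] -> [6] and [3]
    Merge: [6] + [3] -> [3, 6]
  Merge: [18, 36] + [3, 6] -> [3, 6, 18, 36]
Merge: [5, 14, 20, 27] + [3, 6, 18, 36] -> [3, 5, 6, 14, 18, 20, 27, 36]

Final sorted array: [3, 5, 6, 14, 18, 20, 27, 36]

The merge sort proceeds by recursively splitting the array and merging sorted halves.
After all merges, the sorted array is [3, 5, 6, 14, 18, 20, 27, 36].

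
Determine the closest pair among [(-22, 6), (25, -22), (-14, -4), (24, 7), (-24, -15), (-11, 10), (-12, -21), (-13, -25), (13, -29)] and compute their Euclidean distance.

Computing all pairwise distances among 9 points:

d((-22, 6), (25, -22)) = 54.7083
d((-22, 6), (-14, -4)) = 12.8062
d((-22, 6), (24, 7)) = 46.0109
d((-22, 6), (-24, -15)) = 21.095
d((-22, 6), (-11, 10)) = 11.7047
d((-22, 6), (-12, -21)) = 28.7924
d((-22, 6), (-13, -25)) = 32.28
d((-22, 6), (13, -29)) = 49.4975
d((25, -22), (-14, -4)) = 42.9535
d((25, -22), (24, 7)) = 29.0172
d((25, -22), (-24, -15)) = 49.4975
d((25, -22), (-11, 10)) = 48.1664
d((25, -22), (-12, -21)) = 37.0135
d((25, -22), (-13, -25)) = 38.1182
d((25, -22), (13, -29)) = 13.8924
d((-14, -4), (24, 7)) = 39.5601
d((-14, -4), (-24, -15)) = 14.8661
d((-14, -4), (-11, 10)) = 14.3178
d((-14, -4), (-12, -21)) = 17.1172
d((-14, -4), (-13, -25)) = 21.0238
d((-14, -4), (13, -29)) = 36.7967
d((24, 7), (-24, -15)) = 52.8015
d((24, 7), (-11, 10)) = 35.1283
d((24, 7), (-12, -21)) = 45.607
d((24, 7), (-13, -25)) = 48.9183
d((24, 7), (13, -29)) = 37.6431
d((-24, -15), (-11, 10)) = 28.178
d((-24, -15), (-12, -21)) = 13.4164
d((-24, -15), (-13, -25)) = 14.8661
d((-24, -15), (13, -29)) = 39.5601
d((-11, 10), (-12, -21)) = 31.0161
d((-11, 10), (-13, -25)) = 35.0571
d((-11, 10), (13, -29)) = 45.793
d((-12, -21), (-13, -25)) = 4.1231 <-- minimum
d((-12, -21), (13, -29)) = 26.2488
d((-13, -25), (13, -29)) = 26.3059

Closest pair: (-12, -21) and (-13, -25) with distance 4.1231

The closest pair is (-12, -21) and (-13, -25) with Euclidean distance 4.1231. For 9 points, brute-force pairwise comparison is shown above. For large n, the divide-and-conquer algorithm (sort by x, recurse on halves, check the dividing strip) achieves O(n log n).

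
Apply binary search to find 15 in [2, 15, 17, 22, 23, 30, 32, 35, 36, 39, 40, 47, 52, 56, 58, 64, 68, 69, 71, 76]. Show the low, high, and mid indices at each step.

Binary search for 15 in [2, 15, 17, 22, 23, 30, 32, 35, 36, 39, 40, 47, 52, 56, 58, 64, 68, 69, 71, 76]:

lo=0, hi=19, mid=9, arr[mid]=39 -> 39 > 15, search left half
lo=0, hi=8, mid=4, arr[mid]=23 -> 23 > 15, search left half
lo=0, hi=3, mid=1, arr[mid]=15 -> Found target at index 1!

Binary search finds 15 at index 1 after 3 comparisons. The search repeatedly halves the search space by comparing with the middle element.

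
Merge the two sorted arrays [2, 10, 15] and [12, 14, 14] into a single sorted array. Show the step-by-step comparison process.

Merging process:

Compare 2 vs 12: take 2 from left. Merged: [2]
Compare 10 vs 12: take 10 from left. Merged: [2, 10]
Compare 15 vs 12: take 12 from right. Merged: [2, 10, 12]
Compare 15 vs 14: take 14 from right. Merged: [2, 10, 12, 14]
Compare 15 vs 14: take 14 from right. Merged: [2, 10, 12, 14, 14]
Append remaining from left: [15]. Merged: [2, 10, 12, 14, 14, 15]

Final merged array: [2, 10, 12, 14, 14, 15]
Total comparisons: 5

The merged array is [2, 10, 12, 14, 14, 15], requiring 5 comparisons. The merge step runs in O(n) time where n is the total number of elements.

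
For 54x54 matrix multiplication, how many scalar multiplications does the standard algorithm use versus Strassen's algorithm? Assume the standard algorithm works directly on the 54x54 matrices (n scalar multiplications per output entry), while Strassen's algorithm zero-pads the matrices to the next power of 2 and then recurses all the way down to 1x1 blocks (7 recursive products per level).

Matrix multiplication for 54x54 matrices:

Strassen's algorithm requires power-of-2 dimensions. Pad 54x54 to 64x64 (next power of 2).

Standard algorithm: 54^3 = 157464 multiplications
Strassen's algorithm: 7^(log2(64)) = 7^6 = 117649 multiplications
Savings: 157464 - 117649 = 39815 multiplications

Standard: 157464 multiplications (54^3). Strassen: 117649 multiplications (7^6, after padding to 64x64). Strassen reduces 8 recursive multiplications to 7 at each level.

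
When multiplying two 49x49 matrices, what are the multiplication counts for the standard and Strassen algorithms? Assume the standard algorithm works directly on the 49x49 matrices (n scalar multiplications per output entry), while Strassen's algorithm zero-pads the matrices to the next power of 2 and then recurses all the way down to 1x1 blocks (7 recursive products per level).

Matrix multiplication for 49x49 matrices:

Strassen's algorithm requires power-of-2 dimensions. Pad 49x49 to 64x64 (next power of 2).

Standard algorithm: 49^3 = 117649 multiplications
Strassen's algorithm: 7^(log2(64)) = 7^6 = 117649 multiplications
Savings: 117649 - 117649 = 0 multiplications

Standard: 117649 multiplications (49^3). Strassen: 117649 multiplications (7^6, after padding to 64x64). Strassen reduces 8 recursive multiplications to 7 at each level.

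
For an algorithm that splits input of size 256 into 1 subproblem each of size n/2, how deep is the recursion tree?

For divide and conquer with division factor 2:

Problem sizes at each level:
Level 0: 256
Level 1: 128
Level 2: 64
Level 3: 32
Level 4: 16
Level 5: 8
Level 6: 4
Level 7: 2
Level 8: 1

The root is level 0 and the size-1 base case is level 8 (the tree spans levels 0 through 8, i.e. 9 levels counting the root), so the depth is the number of divisions: log_2(256) = 8

The recursion tree depth is log_2(256) = 8. At each level, the problem size is divided by 2, so it takes 8 divisions to reduce to a base case of size 1. The algorithm makes 1 recursive call at each level.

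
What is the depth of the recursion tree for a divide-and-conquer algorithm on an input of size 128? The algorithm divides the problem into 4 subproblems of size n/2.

For divide and conquer with division factor 2:

Problem sizes at each level:
Level 0: 128
Level 1: 64
Level 2: 32
Level 3: 16
Level 4: 8
Level 5: 4
Level 6: 2
Level 7: 1

The root is level 0 and the size-1 base case is level 7 (the tree spans levels 0 through 7, i.e. 8 levels counting the root), so the depth is the number of divisions: log_2(128) = 7

The recursion tree depth is log_2(128) = 7. At each level, the problem size is divided by 2, so it takes 7 divisions to reduce to a base case of size 1. The algorithm makes 4 recursive calls at each level.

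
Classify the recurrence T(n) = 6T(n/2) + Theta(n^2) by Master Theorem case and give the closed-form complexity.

Master Theorem for T(n) = 6T(n/2) + O(n^2):

a = 6, b = 2, c = 2
log_b(a) = log_2(6) = 2.5850

Case 1: c = 2 < log_2(6) = 2.5850
T(n) = O(n^(log_2 6))

For T(n) = 6T(n/2) + O(n^2): log_2(6) = 2.5850. This is Case 1 of the Master Theorem (c < log_b(a), work dominated by leaves), giving O(n^(log_2 6)).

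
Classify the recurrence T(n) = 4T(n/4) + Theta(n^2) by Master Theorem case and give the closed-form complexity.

Master Theorem for T(n) = 4T(n/4) + O(n^2):

a = 4, b = 4, c = 2
log_b(a) = log_4(4) = 1.0000

Case 3: c = 2 > log_4(4) = 1.0000
T(n) = O(n^2) = O(n^2)

For T(n) = 4T(n/4) + O(n^2): log_4(4) = 1.0000. This is Case 3 of the Master Theorem (c > log_b(a), work dominated by root), giving O(n^2).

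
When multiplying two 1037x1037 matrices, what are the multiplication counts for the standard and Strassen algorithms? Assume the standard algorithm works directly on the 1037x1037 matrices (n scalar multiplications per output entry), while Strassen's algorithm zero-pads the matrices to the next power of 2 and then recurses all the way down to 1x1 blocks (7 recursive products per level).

Matrix multiplication for 1037x1037 matrices:

Strassen's algorithm requires power-of-2 dimensions. Pad 1037x1037 to 2048x2048 (next power of 2).

Standard algorithm: 1037^3 = 1115157653 multiplications
Strassen's algorithm: 7^(log2(2048)) = 7^11 = 1977326743 multiplications
Difference: 1115157653 - 1977326743 = -862169090 (Strassen uses MORE here due to padding overhead — for small or just-over-power-of-2 n, padding can outweigh the per-level savings)

Standard: 1115157653 multiplications (1037^3). Strassen: 1977326743 multiplications (7^11, after padding to 2048x2048). Strassen reduces 8 recursive multiplications to 7 at each level.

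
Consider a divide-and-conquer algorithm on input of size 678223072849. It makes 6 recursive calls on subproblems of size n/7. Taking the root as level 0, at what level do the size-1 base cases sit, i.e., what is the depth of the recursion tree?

For divide and conquer with division factor 7:

Problem sizes at each level:
Level 0: 678223072849
Level 1: 96889010407
Level 2: 13841287201
Level 3: 1977326743
Level 4: 282475249
Level 5: 40353607
Level 6: 5764801
Level 7: 823543
Level 8: 117649
Level 9: 16807
Level 10: 2401
Level 11: 343
Level 12: 49
Level 13: 7
Level 14: 1

The root is level 0 and the size-1 base case is level 14 (the tree spans levels 0 through 14, i.e. 15 levels counting the root), so the depth is the number of divisions: log_7(678223072849) = 14

The recursion tree depth is log_7(678223072849) = 14. At each level, the problem size is divided by 7, so it takes 14 divisions to reduce to a base case of size 1. The algorithm makes 6 recursive calls at each level.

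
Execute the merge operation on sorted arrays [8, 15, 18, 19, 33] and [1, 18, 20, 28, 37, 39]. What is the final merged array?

Merging process:

Compare 8 vs 1: take 1 from right. Merged: [1]
Compare 8 vs 18: take 8 from left. Merged: [1, 8]
Compare 15 vs 18: take 15 from left. Merged: [1, 8, 15]
Compare 18 vs 18: take 18 from left. Merged: [1, 8, 15, 18]
Compare 19 vs 18: take 18 from right. Merged: [1, 8, 15, 18, 18]
Compare 19 vs 20: take 19 from left. Merged: [1, 8, 15, 18, 18, 19]
Compare 33 vs 20: take 20 from right. Merged: [1, 8, 15, 18, 18, 19, 20]
Compare 33 vs 28: take 28 from right. Merged: [1, 8, 15, 18, 18, 19, 20, 28]
Compare 33 vs 37: take 33 from left. Merged: [1, 8, 15, 18, 18, 19, 20, 28, 33]
Append remaining from right: [37, 39]. Merged: [1, 8, 15, 18, 18, 19, 20, 28, 33, 37, 39]

Final merged array: [1, 8, 15, 18, 18, 19, 20, 28, 33, 37, 39]
Total comparisons: 9

The merged array is [1, 8, 15, 18, 18, 19, 20, 28, 33, 37, 39], requiring 9 comparisons. The merge step runs in O(n) time where n is the total number of elements.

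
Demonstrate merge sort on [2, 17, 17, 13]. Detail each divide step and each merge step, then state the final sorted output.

Merge sort trace:

Split: [2, 17, 17, 13] -> [2, 17] and [17, 13]
  Split: [2, 17] -> [2] and [17]
  Merge: [2] + [17] -> [2, 17]
  Split: [17, 13] -> [17] and [13]
  Merge: [17] + [13] -> [13, 17]
Merge: [2, 17] + [13, 17] -> [2, 13, 17, 17]

Final sorted array: [2, 13, 17, 17]

The merge sort proceeds by recursively splitting the array and merging sorted halves.
After all merges, the sorted array is [2, 13, 17, 17].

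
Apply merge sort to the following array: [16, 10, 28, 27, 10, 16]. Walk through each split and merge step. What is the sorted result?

Merge sort trace:

Split: [16, 10, 28, 27, 10, 16] -> [16, 10, 28] and [27, 10, 16]
  Split: [16, 10, 28] -> [16] and [10, 28]
    Split: [10, 28] -> [10] and [28]
    Merge: [10] + [28] -> [10, 28]
  Merge: [16] + [10, 28] -> [10, 16, 28]
  Split: [27, 10, 16] -> [27] and [10, 16]
    Split: [10, 16] -> [10] and [16]
    Merge: [10] + [16] -> [10, 16]
  Merge: [27] + [10, 16] -> [10, 16, 27]
Merge: [10, 16, 28] + [10, 16, 27] -> [10, 10, 16, 16, 27, 28]

Final sorted array: [10, 10, 16, 16, 27, 28]

The merge sort proceeds by recursively splitting the array and merging sorted halves.
After all merges, the sorted array is [10, 10, 16, 16, 27, 28].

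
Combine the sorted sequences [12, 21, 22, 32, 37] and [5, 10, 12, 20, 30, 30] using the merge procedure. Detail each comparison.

Merging process:

Compare 12 vs 5: take 5 from right. Merged: [5]
Compare 12 vs 10: take 10 from right. Merged: [5, 10]
Compare 12 vs 12: take 12 from left. Merged: [5, 10, 12]
Compare 21 vs 12: take 12 from right. Merged: [5, 10, 12, 12]
Compare 21 vs 20: take 20 from right. Merged: [5, 10, 12, 12, 20]
Compare 21 vs 30: take 21 from left. Merged: [5, 10, 12, 12, 20, 21]
Compare 22 vs 30: take 22 from left. Merged: [5, 10, 12, 12, 20, 21, 22]
Compare 32 vs 30: take 30 from right. Merged: [5, 10, 12, 12, 20, 21, 22, 30]
Compare 32 vs 30: take 30 from right. Merged: [5, 10, 12, 12, 20, 21, 22, 30, 30]
Append remaining from left: [32, 37]. Merged: [5, 10, 12, 12, 20, 21, 22, 30, 30, 32, 37]

Final merged array: [5, 10, 12, 12, 20, 21, 22, 30, 30, 32, 37]
Total comparisons: 9

The merged array is [5, 10, 12, 12, 20, 21, 22, 30, 30, 32, 37], requiring 9 comparisons. The merge step runs in O(n) time where n is the total number of elements.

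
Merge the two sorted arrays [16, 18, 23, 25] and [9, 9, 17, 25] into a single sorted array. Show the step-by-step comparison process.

Merging process:

Compare 16 vs 9: take 9 from right. Merged: [9]
Compare 16 vs 9: take 9 from right. Merged: [9, 9]
Compare 16 vs 17: take 16 from left. Merged: [9, 9, 16]
Compare 18 vs 17: take 17 from right. Merged: [9, 9, 16, 17]
Compare 18 vs 25: take 18 from left. Merged: [9, 9, 16, 17, 18]
Compare 23 vs 25: take 23 from left. Merged: [9, 9, 16, 17, 18, 23]
Compare 25 vs 25: take 25 from left. Merged: [9, 9, 16, 17, 18, 23, 25]
Append remaining from right: [25]. Merged: [9, 9, 16, 17, 18, 23, 25, 25]

Final merged array: [9, 9, 16, 17, 18, 23, 25, 25]
Total comparisons: 7

The merged array is [9, 9, 16, 17, 18, 23, 25, 25], requiring 7 comparisons. The merge step runs in O(n) time where n is the total number of elements.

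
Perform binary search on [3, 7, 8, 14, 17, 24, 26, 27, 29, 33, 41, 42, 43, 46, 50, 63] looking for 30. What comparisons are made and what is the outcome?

Binary search for 30 in [3, 7, 8, 14, 17, 24, 26, 27, 29, 33, 41, 42, 43, 46, 50, 63]:

lo=0, hi=15, mid=7, arr[mid]=27 -> 27 < 30, search right half
lo=8, hi=15, mid=11, arr[mid]=42 -> 42 > 30, search left half
lo=8, hi=10, mid=9, arr[mid]=33 -> 33 > 30, search left half
lo=8, hi=8, mid=8, arr[mid]=29 -> 29 < 30, search right half
lo=9 > hi=8, target 30 not found

Binary search determines that 30 is not in the array after 4 comparisons. The search space was exhausted without finding the target.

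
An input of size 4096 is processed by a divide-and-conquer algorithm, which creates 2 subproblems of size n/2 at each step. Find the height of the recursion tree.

For divide and conquer with division factor 2:

Problem sizes at each level:
Level 0: 4096
Level 1: 2048
Level 2: 1024
Level 3: 512
Level 4: 256
Level 5: 128
Level 6: 64
Level 7: 32
Level 8: 16
Level 9: 8
Level 10: 4
Level 11: 2
Level 12: 1

The root is level 0 and the size-1 base case is level 12 (the tree spans levels 0 through 12, i.e. 13 levels counting the root), so the depth is the number of divisions: log_2(4096) = 12

The recursion tree depth is log_2(4096) = 12. At each level, the problem size is divided by 2, so it takes 12 divisions to reduce to a base case of size 1. The algorithm makes 2 recursive calls at each level.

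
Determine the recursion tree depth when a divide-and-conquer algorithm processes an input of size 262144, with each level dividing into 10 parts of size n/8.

For divide and conquer with division factor 8:

Problem sizes at each level:
Level 0: 262144
Level 1: 32768
Level 2: 4096
Level 3: 512
Level 4: 64
Level 5: 8
Level 6: 1

The root is level 0 and the size-1 base case is level 6 (the tree spans levels 0 through 6, i.e. 7 levels counting the root), so the depth is the number of divisions: log_8(262144) = 6

The recursion tree depth is log_8(262144) = 6. At each level, the problem size is divided by 8, so it takes 6 divisions to reduce to a base case of size 1. The algorithm makes 10 recursive calls at each level.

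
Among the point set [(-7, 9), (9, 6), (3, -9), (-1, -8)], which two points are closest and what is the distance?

Computing all pairwise distances among 4 points:

d((-7, 9), (9, 6)) = 16.2788
d((-7, 9), (3, -9)) = 20.5913
d((-7, 9), (-1, -8)) = 18.0278
d((9, 6), (3, -9)) = 16.1555
d((9, 6), (-1, -8)) = 17.2047
d((3, -9), (-1, -8)) = 4.1231 <-- minimum

Closest pair: (3, -9) and (-1, -8) with distance 4.1231

The closest pair is (3, -9) and (-1, -8) with Euclidean distance 4.1231. For 4 points, brute-force pairwise comparison is shown above. For large n, the divide-and-conquer algorithm (sort by x, recurse on halves, check the dividing strip) achieves O(n log n).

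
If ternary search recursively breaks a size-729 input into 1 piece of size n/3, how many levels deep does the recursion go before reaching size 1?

For divide and conquer with division factor 3:

Problem sizes at each level:
Level 0: 729
Level 1: 243
Level 2: 81
Level 3: 27
Level 4: 9
Level 5: 3
Level 6: 1

The root is level 0 and the size-1 base case is level 6 (the tree spans levels 0 through 6, i.e. 7 levels counting the root), so the depth is the number of divisions: log_3(729) = 6

The recursion tree depth is log_3(729) = 6. At each level, the problem size is divided by 3, so it takes 6 divisions to reduce to a base case of size 1. The algorithm makes 1 recursive call at each level.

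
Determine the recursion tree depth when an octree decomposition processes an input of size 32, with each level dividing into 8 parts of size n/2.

For divide and conquer with division factor 2:

Problem sizes at each level:
Level 0: 32
Level 1: 16
Level 2: 8
Level 3: 4
Level 4: 2
Level 5: 1

The root is level 0 and the size-1 base case is level 5 (the tree spans levels 0 through 5, i.e. 6 levels counting the root), so the depth is the number of divisions: log_2(32) = 5

The recursion tree depth is log_2(32) = 5. At each level, the problem size is divided by 2, so it takes 5 divisions to reduce to a base case of size 1. The algorithm makes 8 recursive calls at each level.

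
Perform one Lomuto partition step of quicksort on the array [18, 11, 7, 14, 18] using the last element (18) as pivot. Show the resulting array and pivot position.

Lomuto partition with pivot = 18:

Initial array: [18, 11, 7, 14, 18]

arr[0]=18 <= 18: swap with position 0, array becomes [18, 11, 7, 14, 18]
arr[1]=11 <= 18: swap with position 1, array becomes [18, 11, 7, 14, 18]
arr[2]=7 <= 18: swap with position 2, array becomes [18, 11, 7, 14, 18]
arr[3]=14 <= 18: swap with position 3, array becomes [18, 11, 7, 14, 18]

Place pivot at position 4: [18, 11, 7, 14, 18]
Pivot position: 4

After partitioning with pivot 18, the array becomes [18, 11, 7, 14, 18]. The pivot is placed at index 4. All elements to the left of the pivot are <= 18, and all elements to the right are > 18.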